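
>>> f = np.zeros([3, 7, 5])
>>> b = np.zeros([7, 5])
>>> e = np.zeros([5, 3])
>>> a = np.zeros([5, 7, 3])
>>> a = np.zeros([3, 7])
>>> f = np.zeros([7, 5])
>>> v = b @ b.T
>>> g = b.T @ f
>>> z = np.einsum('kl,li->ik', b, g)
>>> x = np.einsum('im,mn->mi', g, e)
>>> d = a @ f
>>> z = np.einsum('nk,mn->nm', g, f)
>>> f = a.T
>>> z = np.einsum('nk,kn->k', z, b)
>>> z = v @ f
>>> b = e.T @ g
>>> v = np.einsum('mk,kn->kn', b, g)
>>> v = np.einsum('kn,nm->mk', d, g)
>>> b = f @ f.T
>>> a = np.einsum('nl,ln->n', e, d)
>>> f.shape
(7, 3)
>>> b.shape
(7, 7)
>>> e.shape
(5, 3)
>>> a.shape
(5,)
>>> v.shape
(5, 3)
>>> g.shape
(5, 5)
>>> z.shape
(7, 3)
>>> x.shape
(5, 5)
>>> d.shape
(3, 5)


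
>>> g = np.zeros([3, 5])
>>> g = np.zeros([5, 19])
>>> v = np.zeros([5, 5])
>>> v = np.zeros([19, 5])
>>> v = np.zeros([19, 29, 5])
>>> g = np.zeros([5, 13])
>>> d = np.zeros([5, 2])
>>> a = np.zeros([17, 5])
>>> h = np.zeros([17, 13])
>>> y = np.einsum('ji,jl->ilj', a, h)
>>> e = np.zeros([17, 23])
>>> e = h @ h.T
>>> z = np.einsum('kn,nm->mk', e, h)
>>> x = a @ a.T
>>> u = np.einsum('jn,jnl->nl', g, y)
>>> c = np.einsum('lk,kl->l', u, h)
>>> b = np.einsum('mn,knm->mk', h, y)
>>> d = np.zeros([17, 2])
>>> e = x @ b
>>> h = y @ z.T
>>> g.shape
(5, 13)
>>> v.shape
(19, 29, 5)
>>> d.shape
(17, 2)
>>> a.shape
(17, 5)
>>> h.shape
(5, 13, 13)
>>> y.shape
(5, 13, 17)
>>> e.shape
(17, 5)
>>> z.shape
(13, 17)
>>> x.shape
(17, 17)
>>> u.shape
(13, 17)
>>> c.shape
(13,)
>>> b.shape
(17, 5)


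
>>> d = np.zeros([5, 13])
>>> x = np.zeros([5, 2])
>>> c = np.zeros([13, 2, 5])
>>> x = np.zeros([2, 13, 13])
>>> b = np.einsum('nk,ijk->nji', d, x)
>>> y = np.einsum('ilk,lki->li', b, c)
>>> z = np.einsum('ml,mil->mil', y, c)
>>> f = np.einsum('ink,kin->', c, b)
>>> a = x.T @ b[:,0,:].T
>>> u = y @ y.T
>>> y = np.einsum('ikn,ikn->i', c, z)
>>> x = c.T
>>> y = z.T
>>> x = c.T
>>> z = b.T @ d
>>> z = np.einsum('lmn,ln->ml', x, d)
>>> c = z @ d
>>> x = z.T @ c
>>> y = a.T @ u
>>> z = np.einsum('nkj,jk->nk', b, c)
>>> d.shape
(5, 13)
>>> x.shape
(5, 13)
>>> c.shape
(2, 13)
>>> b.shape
(5, 13, 2)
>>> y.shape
(5, 13, 13)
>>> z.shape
(5, 13)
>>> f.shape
()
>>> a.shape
(13, 13, 5)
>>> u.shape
(13, 13)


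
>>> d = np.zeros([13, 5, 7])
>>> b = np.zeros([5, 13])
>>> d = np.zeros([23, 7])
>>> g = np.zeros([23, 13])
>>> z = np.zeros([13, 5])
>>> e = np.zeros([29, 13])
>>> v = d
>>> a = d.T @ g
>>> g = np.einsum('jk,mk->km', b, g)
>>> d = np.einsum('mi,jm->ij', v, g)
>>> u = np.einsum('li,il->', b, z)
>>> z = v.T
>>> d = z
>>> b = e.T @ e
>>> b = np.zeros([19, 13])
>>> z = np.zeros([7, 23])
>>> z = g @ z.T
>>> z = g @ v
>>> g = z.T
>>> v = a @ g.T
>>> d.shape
(7, 23)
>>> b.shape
(19, 13)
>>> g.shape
(7, 13)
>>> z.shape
(13, 7)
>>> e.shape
(29, 13)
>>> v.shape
(7, 7)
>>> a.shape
(7, 13)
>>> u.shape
()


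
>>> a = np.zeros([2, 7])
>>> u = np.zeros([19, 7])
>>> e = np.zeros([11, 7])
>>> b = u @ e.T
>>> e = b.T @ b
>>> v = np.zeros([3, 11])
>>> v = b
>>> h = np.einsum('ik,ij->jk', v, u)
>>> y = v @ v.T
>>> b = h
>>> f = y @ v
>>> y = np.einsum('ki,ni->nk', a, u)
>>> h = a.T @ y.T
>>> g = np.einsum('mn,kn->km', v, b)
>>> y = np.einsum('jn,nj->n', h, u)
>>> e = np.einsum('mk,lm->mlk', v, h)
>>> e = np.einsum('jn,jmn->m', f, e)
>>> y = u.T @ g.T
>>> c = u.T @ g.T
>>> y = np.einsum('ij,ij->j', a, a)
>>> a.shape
(2, 7)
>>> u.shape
(19, 7)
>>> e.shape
(7,)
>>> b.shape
(7, 11)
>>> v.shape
(19, 11)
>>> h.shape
(7, 19)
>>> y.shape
(7,)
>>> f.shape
(19, 11)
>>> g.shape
(7, 19)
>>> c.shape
(7, 7)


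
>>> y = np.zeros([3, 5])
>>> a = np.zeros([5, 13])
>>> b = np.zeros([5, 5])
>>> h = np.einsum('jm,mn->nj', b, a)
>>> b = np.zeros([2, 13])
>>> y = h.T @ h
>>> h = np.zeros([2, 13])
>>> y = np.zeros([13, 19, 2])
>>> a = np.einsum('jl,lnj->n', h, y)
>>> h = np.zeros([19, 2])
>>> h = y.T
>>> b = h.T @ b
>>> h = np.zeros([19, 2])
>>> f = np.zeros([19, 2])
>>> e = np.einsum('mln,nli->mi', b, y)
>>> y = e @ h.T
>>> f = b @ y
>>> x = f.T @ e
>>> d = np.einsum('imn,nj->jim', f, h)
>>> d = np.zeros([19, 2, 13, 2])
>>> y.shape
(13, 19)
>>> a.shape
(19,)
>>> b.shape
(13, 19, 13)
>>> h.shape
(19, 2)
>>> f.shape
(13, 19, 19)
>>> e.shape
(13, 2)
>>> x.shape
(19, 19, 2)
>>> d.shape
(19, 2, 13, 2)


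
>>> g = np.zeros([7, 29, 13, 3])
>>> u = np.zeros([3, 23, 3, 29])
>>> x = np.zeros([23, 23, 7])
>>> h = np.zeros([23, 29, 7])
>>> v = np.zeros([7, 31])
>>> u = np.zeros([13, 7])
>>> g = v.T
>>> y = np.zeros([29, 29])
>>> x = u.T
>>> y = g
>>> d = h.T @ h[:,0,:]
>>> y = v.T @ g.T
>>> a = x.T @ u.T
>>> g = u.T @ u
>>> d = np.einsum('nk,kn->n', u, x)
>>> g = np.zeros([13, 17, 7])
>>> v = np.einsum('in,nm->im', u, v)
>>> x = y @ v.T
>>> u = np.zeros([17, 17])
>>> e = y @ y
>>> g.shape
(13, 17, 7)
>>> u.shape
(17, 17)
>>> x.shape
(31, 13)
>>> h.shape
(23, 29, 7)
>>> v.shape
(13, 31)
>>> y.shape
(31, 31)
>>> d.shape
(13,)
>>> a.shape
(13, 13)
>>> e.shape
(31, 31)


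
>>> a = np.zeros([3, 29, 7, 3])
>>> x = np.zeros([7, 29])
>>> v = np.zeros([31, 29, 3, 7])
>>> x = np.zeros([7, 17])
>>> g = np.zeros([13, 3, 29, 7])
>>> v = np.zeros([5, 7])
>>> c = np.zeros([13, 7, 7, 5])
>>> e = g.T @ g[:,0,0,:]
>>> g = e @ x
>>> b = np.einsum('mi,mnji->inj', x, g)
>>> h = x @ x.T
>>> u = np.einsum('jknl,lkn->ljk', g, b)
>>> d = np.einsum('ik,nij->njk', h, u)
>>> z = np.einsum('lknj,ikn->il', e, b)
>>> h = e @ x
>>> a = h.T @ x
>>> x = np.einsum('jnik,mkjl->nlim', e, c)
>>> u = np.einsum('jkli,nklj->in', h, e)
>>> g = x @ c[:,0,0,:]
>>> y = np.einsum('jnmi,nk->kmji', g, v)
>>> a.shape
(17, 3, 29, 17)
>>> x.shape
(29, 5, 3, 13)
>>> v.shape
(5, 7)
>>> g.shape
(29, 5, 3, 5)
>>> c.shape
(13, 7, 7, 5)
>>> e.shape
(7, 29, 3, 7)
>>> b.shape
(17, 29, 3)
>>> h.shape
(7, 29, 3, 17)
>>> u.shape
(17, 7)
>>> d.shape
(17, 29, 7)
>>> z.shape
(17, 7)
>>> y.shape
(7, 3, 29, 5)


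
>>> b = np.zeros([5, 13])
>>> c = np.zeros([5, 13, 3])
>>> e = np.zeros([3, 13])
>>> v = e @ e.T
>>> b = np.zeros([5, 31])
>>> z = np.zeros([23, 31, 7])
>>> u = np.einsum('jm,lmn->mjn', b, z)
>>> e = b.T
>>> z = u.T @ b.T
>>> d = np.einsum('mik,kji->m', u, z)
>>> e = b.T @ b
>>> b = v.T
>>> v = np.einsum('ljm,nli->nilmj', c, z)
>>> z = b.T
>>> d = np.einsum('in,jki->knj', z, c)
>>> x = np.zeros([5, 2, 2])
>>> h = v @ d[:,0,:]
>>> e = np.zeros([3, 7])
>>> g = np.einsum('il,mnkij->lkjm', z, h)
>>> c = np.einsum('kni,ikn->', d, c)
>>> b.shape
(3, 3)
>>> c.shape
()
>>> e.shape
(3, 7)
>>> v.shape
(7, 5, 5, 3, 13)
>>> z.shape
(3, 3)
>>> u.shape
(31, 5, 7)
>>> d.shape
(13, 3, 5)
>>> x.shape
(5, 2, 2)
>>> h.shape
(7, 5, 5, 3, 5)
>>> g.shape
(3, 5, 5, 7)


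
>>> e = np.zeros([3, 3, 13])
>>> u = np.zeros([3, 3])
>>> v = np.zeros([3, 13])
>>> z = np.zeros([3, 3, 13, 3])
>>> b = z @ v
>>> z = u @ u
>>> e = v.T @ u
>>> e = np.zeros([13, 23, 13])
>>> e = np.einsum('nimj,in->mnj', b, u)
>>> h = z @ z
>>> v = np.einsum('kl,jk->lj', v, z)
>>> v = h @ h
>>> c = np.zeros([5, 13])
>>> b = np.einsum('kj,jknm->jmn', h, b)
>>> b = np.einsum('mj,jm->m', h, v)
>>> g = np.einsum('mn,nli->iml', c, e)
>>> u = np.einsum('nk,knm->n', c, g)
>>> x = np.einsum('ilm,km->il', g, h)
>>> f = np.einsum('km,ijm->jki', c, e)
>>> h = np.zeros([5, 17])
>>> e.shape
(13, 3, 13)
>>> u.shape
(5,)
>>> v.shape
(3, 3)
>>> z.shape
(3, 3)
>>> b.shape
(3,)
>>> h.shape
(5, 17)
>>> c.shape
(5, 13)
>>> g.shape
(13, 5, 3)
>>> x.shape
(13, 5)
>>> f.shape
(3, 5, 13)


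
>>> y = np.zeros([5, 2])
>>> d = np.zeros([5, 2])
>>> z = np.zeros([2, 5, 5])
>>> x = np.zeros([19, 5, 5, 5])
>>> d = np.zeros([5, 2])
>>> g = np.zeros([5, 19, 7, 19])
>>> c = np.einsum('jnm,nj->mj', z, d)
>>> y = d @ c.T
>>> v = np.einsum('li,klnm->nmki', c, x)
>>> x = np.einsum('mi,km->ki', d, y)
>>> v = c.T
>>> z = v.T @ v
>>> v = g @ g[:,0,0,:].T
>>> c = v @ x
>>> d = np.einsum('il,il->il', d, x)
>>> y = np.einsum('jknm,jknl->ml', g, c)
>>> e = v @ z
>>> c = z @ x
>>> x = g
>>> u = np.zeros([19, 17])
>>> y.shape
(19, 2)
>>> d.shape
(5, 2)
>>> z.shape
(5, 5)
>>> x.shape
(5, 19, 7, 19)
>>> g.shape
(5, 19, 7, 19)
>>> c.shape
(5, 2)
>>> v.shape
(5, 19, 7, 5)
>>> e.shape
(5, 19, 7, 5)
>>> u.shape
(19, 17)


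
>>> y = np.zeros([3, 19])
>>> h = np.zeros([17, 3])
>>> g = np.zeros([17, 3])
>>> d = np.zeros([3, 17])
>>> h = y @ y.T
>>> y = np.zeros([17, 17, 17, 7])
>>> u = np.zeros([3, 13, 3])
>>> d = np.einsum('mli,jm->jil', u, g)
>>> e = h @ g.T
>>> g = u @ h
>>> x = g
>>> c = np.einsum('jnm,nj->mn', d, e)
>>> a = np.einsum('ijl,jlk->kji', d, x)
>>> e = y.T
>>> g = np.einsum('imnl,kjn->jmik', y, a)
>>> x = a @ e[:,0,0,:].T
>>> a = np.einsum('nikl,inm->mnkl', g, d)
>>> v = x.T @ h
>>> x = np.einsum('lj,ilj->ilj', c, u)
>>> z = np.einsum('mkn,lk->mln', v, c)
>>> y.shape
(17, 17, 17, 7)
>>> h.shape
(3, 3)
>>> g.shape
(3, 17, 17, 3)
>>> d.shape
(17, 3, 13)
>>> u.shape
(3, 13, 3)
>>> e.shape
(7, 17, 17, 17)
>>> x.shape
(3, 13, 3)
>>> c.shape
(13, 3)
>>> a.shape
(13, 3, 17, 3)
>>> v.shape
(7, 3, 3)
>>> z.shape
(7, 13, 3)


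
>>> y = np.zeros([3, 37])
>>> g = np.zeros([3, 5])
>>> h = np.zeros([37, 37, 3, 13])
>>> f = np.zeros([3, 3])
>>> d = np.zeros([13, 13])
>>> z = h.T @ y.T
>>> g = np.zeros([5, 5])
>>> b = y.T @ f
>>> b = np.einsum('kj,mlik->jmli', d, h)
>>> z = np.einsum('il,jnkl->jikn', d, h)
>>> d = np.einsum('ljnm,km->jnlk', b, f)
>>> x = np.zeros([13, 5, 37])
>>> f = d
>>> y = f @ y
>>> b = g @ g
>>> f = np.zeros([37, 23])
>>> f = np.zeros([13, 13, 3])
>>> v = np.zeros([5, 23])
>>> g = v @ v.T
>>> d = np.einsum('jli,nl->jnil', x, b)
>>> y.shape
(37, 37, 13, 37)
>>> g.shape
(5, 5)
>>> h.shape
(37, 37, 3, 13)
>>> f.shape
(13, 13, 3)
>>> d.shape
(13, 5, 37, 5)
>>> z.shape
(37, 13, 3, 37)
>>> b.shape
(5, 5)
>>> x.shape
(13, 5, 37)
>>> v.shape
(5, 23)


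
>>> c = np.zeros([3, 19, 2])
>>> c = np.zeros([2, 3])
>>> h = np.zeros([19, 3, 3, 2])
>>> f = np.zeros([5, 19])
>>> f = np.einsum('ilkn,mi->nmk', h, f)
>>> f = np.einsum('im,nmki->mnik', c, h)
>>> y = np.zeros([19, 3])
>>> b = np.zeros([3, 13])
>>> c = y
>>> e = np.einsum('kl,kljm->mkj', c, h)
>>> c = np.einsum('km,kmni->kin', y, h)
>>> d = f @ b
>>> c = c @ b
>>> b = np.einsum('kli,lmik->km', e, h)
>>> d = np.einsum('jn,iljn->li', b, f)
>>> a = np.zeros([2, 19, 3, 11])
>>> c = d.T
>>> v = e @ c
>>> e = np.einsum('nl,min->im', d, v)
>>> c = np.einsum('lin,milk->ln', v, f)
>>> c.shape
(2, 19)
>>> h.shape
(19, 3, 3, 2)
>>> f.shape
(3, 19, 2, 3)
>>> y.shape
(19, 3)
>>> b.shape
(2, 3)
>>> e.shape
(19, 2)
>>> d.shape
(19, 3)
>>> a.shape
(2, 19, 3, 11)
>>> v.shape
(2, 19, 19)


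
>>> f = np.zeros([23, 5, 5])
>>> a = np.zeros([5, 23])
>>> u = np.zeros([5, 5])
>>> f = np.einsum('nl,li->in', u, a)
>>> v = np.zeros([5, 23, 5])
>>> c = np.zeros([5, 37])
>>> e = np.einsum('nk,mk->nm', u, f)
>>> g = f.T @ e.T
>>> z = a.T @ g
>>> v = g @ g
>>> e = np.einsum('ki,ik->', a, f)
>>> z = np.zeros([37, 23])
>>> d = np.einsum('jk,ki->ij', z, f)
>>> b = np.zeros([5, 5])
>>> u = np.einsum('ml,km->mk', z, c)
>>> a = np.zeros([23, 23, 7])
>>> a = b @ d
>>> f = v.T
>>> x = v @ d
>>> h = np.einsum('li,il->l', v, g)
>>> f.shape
(5, 5)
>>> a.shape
(5, 37)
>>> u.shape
(37, 5)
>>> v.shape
(5, 5)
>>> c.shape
(5, 37)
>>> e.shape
()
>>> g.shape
(5, 5)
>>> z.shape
(37, 23)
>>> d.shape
(5, 37)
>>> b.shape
(5, 5)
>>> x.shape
(5, 37)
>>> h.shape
(5,)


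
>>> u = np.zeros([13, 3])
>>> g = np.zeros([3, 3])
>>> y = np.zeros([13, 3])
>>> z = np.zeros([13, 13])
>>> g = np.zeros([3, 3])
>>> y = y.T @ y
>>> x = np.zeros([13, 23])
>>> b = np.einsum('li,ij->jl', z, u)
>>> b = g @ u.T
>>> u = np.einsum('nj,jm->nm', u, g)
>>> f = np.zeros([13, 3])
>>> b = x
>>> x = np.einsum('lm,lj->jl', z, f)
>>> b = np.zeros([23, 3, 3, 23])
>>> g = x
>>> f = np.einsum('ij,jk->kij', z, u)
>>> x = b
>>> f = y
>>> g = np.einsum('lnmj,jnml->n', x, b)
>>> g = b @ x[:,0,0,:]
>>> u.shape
(13, 3)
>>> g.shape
(23, 3, 3, 23)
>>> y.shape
(3, 3)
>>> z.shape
(13, 13)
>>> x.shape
(23, 3, 3, 23)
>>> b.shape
(23, 3, 3, 23)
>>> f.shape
(3, 3)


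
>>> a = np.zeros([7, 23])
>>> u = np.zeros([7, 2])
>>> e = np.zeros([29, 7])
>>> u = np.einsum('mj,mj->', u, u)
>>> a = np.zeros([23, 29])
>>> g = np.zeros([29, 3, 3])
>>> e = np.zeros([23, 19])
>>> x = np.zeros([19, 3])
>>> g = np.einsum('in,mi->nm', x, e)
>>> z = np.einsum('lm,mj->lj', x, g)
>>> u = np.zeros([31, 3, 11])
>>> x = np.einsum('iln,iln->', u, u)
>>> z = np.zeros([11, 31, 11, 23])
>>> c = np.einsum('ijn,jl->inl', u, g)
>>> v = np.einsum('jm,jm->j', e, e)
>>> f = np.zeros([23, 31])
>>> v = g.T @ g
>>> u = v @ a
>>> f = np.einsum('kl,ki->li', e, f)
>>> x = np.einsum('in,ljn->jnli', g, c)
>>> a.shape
(23, 29)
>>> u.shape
(23, 29)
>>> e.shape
(23, 19)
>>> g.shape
(3, 23)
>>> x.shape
(11, 23, 31, 3)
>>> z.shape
(11, 31, 11, 23)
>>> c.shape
(31, 11, 23)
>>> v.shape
(23, 23)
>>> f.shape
(19, 31)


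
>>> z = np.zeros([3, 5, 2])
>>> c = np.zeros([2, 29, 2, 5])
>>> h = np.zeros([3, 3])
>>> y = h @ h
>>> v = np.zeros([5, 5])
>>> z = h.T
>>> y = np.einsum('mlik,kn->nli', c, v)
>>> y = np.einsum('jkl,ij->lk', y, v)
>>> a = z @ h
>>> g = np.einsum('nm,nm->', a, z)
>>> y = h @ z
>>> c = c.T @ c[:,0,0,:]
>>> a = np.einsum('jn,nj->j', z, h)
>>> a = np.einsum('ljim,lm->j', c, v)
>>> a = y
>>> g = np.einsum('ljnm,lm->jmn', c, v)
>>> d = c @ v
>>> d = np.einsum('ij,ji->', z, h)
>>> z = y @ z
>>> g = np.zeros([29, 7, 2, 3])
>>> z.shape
(3, 3)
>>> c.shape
(5, 2, 29, 5)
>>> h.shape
(3, 3)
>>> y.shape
(3, 3)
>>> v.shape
(5, 5)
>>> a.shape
(3, 3)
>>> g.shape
(29, 7, 2, 3)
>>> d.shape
()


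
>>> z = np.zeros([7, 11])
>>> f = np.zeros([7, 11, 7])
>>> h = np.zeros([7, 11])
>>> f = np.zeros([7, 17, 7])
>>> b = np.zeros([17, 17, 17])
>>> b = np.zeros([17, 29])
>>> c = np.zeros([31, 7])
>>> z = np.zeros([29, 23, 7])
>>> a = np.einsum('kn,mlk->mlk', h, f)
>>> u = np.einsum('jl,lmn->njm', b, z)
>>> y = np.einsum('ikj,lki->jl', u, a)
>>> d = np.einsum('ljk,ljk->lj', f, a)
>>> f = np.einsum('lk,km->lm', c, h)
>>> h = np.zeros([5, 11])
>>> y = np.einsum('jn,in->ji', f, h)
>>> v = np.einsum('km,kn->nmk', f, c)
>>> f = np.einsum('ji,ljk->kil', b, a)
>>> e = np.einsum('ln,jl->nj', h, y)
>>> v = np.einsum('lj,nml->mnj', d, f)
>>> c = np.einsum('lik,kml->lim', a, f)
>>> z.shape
(29, 23, 7)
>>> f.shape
(7, 29, 7)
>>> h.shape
(5, 11)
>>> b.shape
(17, 29)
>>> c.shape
(7, 17, 29)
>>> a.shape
(7, 17, 7)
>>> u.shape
(7, 17, 23)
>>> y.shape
(31, 5)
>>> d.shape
(7, 17)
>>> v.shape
(29, 7, 17)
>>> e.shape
(11, 31)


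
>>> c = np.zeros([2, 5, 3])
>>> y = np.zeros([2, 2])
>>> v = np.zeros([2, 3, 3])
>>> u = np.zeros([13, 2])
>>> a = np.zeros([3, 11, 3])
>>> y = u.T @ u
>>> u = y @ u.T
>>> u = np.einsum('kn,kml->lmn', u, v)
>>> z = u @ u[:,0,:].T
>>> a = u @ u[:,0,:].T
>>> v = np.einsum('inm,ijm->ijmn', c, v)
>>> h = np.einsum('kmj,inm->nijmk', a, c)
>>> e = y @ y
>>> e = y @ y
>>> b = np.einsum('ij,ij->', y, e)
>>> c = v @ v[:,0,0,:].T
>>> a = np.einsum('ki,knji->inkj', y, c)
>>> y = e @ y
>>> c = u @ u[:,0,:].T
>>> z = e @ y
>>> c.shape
(3, 3, 3)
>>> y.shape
(2, 2)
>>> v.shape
(2, 3, 3, 5)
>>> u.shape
(3, 3, 13)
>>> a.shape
(2, 3, 2, 3)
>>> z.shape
(2, 2)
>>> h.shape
(5, 2, 3, 3, 3)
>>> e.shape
(2, 2)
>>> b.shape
()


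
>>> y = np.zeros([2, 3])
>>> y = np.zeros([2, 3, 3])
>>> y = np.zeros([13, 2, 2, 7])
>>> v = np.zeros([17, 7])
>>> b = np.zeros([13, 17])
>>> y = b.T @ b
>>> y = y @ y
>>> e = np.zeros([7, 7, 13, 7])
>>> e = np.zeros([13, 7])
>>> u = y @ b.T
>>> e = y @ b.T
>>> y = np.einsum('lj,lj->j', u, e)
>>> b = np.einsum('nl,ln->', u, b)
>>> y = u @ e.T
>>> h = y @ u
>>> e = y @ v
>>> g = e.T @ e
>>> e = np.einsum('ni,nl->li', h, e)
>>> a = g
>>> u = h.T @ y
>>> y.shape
(17, 17)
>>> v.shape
(17, 7)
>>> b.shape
()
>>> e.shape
(7, 13)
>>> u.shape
(13, 17)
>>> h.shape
(17, 13)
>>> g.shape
(7, 7)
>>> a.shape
(7, 7)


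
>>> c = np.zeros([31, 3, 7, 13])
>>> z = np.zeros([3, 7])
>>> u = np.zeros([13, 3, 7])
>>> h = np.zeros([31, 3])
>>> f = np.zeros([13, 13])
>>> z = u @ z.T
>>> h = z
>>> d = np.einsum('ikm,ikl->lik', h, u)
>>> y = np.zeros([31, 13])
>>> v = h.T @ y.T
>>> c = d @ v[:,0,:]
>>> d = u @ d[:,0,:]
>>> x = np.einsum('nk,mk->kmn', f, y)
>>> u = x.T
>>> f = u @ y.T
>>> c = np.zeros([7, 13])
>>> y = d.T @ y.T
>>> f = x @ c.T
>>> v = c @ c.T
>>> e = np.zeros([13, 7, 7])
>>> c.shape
(7, 13)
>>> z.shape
(13, 3, 3)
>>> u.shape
(13, 31, 13)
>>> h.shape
(13, 3, 3)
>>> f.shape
(13, 31, 7)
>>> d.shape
(13, 3, 3)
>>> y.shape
(3, 3, 31)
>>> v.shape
(7, 7)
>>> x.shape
(13, 31, 13)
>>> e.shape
(13, 7, 7)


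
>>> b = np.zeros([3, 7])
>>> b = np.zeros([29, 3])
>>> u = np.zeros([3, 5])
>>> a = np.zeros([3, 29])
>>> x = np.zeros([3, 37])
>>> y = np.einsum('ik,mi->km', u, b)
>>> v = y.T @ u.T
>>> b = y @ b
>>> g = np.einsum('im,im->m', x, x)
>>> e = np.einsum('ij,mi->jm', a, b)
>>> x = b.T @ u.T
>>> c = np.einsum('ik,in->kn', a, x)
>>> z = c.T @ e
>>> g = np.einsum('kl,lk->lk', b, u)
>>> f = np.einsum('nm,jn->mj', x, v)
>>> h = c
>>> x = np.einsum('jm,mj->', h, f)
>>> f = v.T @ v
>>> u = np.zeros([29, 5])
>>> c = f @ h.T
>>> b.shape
(5, 3)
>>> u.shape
(29, 5)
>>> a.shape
(3, 29)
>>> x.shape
()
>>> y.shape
(5, 29)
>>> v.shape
(29, 3)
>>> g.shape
(3, 5)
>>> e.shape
(29, 5)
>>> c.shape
(3, 29)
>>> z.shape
(3, 5)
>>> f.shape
(3, 3)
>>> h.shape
(29, 3)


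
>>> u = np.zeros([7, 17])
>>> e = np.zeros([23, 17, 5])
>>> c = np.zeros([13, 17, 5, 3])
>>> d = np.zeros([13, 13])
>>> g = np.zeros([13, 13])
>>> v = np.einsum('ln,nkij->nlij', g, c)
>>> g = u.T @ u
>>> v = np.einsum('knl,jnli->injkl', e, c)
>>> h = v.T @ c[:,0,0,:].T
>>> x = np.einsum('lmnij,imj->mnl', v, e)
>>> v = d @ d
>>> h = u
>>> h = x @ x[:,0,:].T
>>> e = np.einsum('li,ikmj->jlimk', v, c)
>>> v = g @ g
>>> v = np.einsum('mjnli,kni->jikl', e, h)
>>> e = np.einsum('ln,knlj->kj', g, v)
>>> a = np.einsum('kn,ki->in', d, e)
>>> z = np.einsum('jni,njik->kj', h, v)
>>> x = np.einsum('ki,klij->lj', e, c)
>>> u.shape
(7, 17)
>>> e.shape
(13, 5)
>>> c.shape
(13, 17, 5, 3)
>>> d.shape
(13, 13)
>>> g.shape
(17, 17)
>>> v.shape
(13, 17, 17, 5)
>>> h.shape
(17, 13, 17)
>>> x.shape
(17, 3)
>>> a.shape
(5, 13)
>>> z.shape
(5, 17)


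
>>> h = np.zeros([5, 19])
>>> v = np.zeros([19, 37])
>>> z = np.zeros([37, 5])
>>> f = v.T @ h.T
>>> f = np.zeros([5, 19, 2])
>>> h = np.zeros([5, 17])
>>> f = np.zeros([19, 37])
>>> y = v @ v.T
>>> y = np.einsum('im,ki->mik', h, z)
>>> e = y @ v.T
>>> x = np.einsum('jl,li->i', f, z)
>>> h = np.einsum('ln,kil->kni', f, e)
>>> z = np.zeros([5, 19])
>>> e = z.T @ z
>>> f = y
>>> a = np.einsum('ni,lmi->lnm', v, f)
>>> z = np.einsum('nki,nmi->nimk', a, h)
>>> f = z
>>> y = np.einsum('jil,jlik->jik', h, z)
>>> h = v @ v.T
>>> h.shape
(19, 19)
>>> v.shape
(19, 37)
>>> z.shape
(17, 5, 37, 19)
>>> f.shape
(17, 5, 37, 19)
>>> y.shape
(17, 37, 19)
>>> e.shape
(19, 19)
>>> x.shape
(5,)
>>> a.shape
(17, 19, 5)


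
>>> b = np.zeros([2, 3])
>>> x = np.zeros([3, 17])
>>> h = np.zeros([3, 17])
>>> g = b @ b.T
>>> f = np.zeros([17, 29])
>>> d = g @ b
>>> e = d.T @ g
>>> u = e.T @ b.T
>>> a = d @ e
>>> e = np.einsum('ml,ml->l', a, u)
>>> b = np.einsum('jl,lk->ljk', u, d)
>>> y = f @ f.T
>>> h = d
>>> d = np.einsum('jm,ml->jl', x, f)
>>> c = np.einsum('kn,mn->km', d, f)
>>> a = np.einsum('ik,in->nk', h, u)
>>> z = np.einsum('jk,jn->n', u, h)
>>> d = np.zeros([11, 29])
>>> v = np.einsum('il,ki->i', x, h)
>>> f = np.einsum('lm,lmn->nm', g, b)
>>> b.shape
(2, 2, 3)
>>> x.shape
(3, 17)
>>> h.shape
(2, 3)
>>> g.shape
(2, 2)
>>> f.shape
(3, 2)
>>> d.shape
(11, 29)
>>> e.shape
(2,)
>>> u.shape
(2, 2)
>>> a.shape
(2, 3)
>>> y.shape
(17, 17)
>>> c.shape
(3, 17)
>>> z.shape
(3,)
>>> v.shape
(3,)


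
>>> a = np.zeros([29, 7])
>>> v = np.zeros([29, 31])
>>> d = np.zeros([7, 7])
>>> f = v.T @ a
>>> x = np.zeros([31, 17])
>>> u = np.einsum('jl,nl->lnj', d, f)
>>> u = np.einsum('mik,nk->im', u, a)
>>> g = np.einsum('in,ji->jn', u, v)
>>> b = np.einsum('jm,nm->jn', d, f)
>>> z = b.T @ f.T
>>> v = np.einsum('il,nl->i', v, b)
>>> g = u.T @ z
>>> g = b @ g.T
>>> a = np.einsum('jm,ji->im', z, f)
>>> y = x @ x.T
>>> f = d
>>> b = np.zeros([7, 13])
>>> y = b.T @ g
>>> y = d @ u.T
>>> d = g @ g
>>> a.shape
(7, 31)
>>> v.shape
(29,)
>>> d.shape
(7, 7)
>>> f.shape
(7, 7)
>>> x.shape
(31, 17)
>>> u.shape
(31, 7)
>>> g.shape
(7, 7)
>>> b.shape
(7, 13)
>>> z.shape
(31, 31)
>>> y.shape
(7, 31)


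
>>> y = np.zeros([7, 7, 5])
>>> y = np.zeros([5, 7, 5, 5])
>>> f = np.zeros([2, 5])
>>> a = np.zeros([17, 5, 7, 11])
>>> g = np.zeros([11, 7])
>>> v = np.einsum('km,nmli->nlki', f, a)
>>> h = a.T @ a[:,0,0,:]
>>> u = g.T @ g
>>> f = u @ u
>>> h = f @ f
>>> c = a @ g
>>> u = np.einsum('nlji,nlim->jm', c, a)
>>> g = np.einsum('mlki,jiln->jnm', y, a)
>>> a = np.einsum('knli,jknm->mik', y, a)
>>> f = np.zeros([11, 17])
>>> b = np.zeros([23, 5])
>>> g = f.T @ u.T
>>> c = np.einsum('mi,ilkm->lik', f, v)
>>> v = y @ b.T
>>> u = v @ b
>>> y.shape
(5, 7, 5, 5)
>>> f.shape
(11, 17)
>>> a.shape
(11, 5, 5)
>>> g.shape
(17, 7)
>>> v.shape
(5, 7, 5, 23)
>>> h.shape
(7, 7)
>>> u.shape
(5, 7, 5, 5)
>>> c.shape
(7, 17, 2)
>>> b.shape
(23, 5)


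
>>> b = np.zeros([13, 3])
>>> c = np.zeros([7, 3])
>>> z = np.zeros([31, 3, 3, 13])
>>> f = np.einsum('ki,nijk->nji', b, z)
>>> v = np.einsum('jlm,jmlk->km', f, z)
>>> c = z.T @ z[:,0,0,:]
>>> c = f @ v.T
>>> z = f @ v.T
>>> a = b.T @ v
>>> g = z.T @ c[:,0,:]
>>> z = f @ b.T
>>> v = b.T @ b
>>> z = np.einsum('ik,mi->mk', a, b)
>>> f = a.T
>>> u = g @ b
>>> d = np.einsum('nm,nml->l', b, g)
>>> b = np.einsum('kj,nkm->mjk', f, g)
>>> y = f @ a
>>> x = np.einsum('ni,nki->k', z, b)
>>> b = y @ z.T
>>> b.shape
(3, 13)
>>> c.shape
(31, 3, 13)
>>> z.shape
(13, 3)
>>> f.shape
(3, 3)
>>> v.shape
(3, 3)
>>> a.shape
(3, 3)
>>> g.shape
(13, 3, 13)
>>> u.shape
(13, 3, 3)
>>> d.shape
(13,)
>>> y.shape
(3, 3)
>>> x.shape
(3,)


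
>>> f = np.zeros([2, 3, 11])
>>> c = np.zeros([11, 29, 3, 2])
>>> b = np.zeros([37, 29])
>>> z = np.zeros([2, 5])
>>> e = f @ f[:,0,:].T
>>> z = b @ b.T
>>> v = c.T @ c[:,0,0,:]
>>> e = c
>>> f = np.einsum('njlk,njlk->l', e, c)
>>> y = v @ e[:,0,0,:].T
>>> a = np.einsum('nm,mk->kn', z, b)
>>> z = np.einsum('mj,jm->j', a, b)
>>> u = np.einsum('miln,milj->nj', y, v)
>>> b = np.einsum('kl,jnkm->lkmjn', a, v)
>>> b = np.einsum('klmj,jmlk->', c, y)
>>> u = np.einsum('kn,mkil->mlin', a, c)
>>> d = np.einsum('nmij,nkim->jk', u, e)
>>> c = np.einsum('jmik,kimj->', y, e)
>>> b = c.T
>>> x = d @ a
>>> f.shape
(3,)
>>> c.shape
()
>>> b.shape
()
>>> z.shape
(37,)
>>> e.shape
(11, 29, 3, 2)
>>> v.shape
(2, 3, 29, 2)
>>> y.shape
(2, 3, 29, 11)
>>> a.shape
(29, 37)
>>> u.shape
(11, 2, 3, 37)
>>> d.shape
(37, 29)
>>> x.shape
(37, 37)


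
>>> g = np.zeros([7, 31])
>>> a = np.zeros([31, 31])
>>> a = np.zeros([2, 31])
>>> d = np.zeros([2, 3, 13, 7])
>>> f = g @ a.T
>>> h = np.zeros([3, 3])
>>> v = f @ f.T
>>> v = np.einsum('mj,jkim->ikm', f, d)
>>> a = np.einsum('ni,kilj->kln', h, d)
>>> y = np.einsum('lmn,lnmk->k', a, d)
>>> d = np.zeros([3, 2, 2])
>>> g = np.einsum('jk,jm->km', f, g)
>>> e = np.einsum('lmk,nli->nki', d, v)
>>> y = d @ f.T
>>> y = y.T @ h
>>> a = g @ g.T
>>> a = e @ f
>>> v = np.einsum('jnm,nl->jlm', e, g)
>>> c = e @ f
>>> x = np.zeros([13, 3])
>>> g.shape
(2, 31)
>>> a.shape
(13, 2, 2)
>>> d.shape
(3, 2, 2)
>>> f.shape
(7, 2)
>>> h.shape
(3, 3)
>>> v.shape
(13, 31, 7)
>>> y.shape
(7, 2, 3)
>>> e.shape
(13, 2, 7)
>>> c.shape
(13, 2, 2)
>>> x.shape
(13, 3)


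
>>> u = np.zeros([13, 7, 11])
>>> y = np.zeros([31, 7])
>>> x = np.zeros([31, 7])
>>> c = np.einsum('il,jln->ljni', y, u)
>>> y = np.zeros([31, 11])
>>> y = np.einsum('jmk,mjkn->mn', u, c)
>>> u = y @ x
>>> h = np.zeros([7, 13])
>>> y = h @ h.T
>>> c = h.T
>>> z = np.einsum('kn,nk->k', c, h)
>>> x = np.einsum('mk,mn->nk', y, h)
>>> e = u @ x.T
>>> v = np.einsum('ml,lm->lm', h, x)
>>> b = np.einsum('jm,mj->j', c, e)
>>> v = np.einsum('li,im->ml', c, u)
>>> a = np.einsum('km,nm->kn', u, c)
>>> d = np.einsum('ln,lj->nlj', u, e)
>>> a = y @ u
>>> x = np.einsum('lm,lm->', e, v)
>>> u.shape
(7, 7)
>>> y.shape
(7, 7)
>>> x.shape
()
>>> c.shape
(13, 7)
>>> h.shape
(7, 13)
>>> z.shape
(13,)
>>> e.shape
(7, 13)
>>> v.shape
(7, 13)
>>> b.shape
(13,)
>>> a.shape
(7, 7)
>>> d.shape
(7, 7, 13)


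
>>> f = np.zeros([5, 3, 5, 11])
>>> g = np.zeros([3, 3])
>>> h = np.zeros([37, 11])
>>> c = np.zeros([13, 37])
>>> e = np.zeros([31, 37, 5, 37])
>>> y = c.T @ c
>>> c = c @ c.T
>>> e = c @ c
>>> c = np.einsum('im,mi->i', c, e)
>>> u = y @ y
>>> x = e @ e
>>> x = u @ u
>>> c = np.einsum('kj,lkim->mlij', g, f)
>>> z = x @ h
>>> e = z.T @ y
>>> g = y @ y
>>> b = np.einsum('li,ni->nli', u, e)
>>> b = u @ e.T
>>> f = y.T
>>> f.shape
(37, 37)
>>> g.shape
(37, 37)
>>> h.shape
(37, 11)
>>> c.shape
(11, 5, 5, 3)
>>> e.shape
(11, 37)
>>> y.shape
(37, 37)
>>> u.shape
(37, 37)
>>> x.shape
(37, 37)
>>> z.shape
(37, 11)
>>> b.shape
(37, 11)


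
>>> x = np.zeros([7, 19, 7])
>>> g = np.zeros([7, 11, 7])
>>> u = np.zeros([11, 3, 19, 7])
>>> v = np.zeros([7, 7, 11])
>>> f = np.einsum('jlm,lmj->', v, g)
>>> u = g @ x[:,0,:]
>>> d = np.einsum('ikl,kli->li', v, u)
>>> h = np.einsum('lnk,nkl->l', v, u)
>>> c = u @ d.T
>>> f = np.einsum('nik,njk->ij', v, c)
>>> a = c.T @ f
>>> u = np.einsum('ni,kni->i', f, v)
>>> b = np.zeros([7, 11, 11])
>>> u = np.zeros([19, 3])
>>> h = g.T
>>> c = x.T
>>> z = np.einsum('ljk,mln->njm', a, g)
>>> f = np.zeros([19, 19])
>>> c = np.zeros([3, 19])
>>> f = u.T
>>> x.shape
(7, 19, 7)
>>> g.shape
(7, 11, 7)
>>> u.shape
(19, 3)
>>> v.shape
(7, 7, 11)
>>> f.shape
(3, 19)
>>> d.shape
(11, 7)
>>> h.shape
(7, 11, 7)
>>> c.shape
(3, 19)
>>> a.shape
(11, 11, 11)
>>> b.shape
(7, 11, 11)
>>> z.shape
(7, 11, 7)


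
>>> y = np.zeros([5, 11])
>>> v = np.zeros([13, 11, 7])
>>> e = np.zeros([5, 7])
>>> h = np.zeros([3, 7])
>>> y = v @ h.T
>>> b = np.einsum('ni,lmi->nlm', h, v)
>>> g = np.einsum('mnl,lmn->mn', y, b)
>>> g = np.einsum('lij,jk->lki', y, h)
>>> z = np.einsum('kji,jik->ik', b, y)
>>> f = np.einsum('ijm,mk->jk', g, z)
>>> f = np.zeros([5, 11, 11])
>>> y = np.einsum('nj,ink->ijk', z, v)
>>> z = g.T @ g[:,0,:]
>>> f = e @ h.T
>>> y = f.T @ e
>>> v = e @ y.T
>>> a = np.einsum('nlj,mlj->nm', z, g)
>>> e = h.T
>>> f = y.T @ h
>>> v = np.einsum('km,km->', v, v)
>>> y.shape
(3, 7)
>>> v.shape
()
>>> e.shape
(7, 3)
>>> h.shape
(3, 7)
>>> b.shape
(3, 13, 11)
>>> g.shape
(13, 7, 11)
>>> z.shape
(11, 7, 11)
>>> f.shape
(7, 7)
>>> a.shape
(11, 13)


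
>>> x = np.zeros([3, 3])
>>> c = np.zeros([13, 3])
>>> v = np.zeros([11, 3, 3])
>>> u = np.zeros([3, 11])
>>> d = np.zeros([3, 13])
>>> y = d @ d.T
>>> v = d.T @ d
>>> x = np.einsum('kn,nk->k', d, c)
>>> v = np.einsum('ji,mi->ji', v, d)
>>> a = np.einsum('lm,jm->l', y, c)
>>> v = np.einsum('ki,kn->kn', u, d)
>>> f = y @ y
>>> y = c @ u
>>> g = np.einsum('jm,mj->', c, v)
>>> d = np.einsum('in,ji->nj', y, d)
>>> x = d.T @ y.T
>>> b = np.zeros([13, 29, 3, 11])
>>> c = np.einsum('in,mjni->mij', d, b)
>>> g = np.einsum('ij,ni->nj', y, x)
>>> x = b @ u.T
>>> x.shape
(13, 29, 3, 3)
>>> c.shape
(13, 11, 29)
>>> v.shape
(3, 13)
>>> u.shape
(3, 11)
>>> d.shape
(11, 3)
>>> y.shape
(13, 11)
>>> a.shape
(3,)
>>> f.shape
(3, 3)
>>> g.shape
(3, 11)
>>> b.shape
(13, 29, 3, 11)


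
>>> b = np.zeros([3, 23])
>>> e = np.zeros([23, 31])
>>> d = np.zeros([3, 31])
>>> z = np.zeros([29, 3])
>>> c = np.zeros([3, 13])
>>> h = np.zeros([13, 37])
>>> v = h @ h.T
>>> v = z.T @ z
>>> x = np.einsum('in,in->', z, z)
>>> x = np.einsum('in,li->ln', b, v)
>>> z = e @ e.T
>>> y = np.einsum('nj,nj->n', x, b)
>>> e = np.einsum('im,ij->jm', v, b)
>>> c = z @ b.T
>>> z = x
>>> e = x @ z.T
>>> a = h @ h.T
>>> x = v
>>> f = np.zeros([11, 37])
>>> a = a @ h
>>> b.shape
(3, 23)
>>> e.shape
(3, 3)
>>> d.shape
(3, 31)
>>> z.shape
(3, 23)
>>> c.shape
(23, 3)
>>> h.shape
(13, 37)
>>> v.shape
(3, 3)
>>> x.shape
(3, 3)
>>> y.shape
(3,)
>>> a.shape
(13, 37)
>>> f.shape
(11, 37)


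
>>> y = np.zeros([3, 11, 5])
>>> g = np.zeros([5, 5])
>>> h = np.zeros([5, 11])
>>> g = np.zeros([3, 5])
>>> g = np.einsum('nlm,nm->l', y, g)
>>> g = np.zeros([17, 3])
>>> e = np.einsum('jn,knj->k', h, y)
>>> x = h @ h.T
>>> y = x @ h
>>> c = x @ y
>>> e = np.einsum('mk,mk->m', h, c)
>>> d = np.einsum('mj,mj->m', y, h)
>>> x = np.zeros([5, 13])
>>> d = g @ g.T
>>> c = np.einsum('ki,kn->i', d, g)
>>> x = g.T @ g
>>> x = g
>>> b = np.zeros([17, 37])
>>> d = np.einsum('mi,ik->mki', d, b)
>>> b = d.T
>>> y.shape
(5, 11)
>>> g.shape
(17, 3)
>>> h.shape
(5, 11)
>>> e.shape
(5,)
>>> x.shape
(17, 3)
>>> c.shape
(17,)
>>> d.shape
(17, 37, 17)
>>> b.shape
(17, 37, 17)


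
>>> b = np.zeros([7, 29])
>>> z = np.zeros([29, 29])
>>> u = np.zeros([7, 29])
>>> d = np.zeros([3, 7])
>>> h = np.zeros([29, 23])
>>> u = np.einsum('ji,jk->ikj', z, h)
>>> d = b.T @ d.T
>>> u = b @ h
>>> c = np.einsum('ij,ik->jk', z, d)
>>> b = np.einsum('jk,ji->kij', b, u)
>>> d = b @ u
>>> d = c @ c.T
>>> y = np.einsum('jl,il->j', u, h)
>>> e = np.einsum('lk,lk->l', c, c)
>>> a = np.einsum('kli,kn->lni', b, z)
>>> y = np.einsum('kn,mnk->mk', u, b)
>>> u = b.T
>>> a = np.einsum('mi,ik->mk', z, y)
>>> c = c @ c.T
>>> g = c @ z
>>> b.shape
(29, 23, 7)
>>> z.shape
(29, 29)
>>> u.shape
(7, 23, 29)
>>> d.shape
(29, 29)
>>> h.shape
(29, 23)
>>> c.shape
(29, 29)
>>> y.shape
(29, 7)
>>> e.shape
(29,)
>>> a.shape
(29, 7)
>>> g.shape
(29, 29)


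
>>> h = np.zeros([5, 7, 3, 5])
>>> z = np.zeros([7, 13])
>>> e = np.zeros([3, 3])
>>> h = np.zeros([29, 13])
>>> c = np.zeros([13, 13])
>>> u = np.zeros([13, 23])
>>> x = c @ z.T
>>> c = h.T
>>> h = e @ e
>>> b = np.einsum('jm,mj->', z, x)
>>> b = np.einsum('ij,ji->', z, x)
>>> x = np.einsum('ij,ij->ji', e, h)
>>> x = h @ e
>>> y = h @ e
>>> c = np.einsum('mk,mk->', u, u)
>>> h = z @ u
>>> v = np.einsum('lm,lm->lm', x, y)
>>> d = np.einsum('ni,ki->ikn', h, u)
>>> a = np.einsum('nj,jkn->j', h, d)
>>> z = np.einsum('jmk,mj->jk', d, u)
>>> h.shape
(7, 23)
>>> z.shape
(23, 7)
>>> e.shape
(3, 3)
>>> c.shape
()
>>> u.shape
(13, 23)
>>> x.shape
(3, 3)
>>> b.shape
()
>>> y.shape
(3, 3)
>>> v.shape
(3, 3)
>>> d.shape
(23, 13, 7)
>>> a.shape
(23,)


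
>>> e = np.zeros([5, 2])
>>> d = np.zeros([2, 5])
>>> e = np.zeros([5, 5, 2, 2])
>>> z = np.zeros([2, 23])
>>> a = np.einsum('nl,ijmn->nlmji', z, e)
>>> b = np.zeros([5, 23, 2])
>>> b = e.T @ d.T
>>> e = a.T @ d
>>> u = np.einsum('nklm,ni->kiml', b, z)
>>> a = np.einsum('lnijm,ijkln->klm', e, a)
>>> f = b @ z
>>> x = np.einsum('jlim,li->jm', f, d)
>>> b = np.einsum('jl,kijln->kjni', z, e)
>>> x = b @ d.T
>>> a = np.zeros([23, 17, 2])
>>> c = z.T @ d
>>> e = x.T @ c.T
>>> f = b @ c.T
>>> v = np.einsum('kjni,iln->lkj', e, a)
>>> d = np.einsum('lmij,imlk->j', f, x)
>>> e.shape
(2, 5, 2, 23)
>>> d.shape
(23,)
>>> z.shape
(2, 23)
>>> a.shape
(23, 17, 2)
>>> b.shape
(5, 2, 5, 5)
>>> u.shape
(2, 23, 2, 5)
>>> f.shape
(5, 2, 5, 23)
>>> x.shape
(5, 2, 5, 2)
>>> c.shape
(23, 5)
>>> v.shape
(17, 2, 5)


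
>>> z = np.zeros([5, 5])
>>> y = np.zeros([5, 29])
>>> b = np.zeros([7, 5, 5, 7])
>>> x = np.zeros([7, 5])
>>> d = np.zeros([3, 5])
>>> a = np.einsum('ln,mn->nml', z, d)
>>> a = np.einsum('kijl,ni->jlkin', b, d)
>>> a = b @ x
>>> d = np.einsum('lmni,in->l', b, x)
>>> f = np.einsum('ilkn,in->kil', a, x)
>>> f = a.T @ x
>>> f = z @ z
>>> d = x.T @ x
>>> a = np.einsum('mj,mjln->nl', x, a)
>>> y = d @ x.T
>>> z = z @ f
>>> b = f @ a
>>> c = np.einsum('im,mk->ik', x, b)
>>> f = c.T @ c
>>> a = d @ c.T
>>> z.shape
(5, 5)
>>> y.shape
(5, 7)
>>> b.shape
(5, 5)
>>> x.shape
(7, 5)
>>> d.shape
(5, 5)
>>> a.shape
(5, 7)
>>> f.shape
(5, 5)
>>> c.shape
(7, 5)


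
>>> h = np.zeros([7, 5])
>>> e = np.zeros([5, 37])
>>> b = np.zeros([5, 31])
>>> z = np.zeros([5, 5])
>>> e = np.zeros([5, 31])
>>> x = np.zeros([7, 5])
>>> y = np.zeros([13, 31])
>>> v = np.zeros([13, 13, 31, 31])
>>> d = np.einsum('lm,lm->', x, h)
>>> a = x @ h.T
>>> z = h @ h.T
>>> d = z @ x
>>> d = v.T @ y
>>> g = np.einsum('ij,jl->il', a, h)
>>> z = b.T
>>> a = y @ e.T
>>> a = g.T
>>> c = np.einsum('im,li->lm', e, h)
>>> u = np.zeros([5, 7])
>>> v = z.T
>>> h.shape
(7, 5)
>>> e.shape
(5, 31)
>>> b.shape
(5, 31)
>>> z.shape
(31, 5)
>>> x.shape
(7, 5)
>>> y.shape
(13, 31)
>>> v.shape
(5, 31)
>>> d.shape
(31, 31, 13, 31)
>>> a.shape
(5, 7)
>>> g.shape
(7, 5)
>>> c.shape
(7, 31)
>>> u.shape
(5, 7)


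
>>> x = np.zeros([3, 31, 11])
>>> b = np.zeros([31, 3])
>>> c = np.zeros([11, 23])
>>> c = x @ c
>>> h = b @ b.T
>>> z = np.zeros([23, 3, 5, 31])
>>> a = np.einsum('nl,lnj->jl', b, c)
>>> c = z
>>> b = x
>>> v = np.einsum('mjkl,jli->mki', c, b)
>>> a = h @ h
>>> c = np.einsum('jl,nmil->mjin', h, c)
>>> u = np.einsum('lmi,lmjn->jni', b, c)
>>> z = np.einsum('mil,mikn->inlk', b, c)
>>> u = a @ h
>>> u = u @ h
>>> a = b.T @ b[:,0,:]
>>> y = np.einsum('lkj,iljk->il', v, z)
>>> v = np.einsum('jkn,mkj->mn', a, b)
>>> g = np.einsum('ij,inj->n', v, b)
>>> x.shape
(3, 31, 11)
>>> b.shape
(3, 31, 11)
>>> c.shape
(3, 31, 5, 23)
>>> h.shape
(31, 31)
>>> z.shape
(31, 23, 11, 5)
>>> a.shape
(11, 31, 11)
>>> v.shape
(3, 11)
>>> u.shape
(31, 31)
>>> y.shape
(31, 23)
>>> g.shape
(31,)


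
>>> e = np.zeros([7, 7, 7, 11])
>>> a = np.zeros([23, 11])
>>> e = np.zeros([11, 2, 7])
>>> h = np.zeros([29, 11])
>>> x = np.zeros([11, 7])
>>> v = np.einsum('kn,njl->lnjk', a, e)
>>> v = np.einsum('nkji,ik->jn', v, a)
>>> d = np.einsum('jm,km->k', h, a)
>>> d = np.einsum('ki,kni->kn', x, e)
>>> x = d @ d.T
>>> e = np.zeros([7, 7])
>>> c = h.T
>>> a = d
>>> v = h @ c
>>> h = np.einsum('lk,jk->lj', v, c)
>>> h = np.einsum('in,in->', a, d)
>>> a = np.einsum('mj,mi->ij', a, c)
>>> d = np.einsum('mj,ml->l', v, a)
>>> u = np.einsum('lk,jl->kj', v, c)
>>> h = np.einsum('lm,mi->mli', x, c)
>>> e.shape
(7, 7)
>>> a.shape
(29, 2)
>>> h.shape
(11, 11, 29)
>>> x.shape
(11, 11)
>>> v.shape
(29, 29)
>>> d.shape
(2,)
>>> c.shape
(11, 29)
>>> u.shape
(29, 11)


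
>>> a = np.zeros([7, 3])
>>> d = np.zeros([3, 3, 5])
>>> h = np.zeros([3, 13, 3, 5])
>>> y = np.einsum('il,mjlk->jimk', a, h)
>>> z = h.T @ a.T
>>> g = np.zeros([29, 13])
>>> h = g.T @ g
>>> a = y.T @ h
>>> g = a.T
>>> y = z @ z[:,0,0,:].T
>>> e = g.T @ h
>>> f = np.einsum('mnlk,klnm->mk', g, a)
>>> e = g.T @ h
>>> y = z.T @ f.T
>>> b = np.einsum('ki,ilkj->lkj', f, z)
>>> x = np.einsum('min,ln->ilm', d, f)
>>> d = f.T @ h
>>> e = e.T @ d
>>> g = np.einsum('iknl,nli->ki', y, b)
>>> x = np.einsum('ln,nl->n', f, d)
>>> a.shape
(5, 3, 7, 13)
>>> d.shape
(5, 13)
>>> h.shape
(13, 13)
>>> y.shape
(7, 13, 3, 13)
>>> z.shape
(5, 3, 13, 7)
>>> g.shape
(13, 7)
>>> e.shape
(13, 7, 3, 13)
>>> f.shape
(13, 5)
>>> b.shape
(3, 13, 7)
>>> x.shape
(5,)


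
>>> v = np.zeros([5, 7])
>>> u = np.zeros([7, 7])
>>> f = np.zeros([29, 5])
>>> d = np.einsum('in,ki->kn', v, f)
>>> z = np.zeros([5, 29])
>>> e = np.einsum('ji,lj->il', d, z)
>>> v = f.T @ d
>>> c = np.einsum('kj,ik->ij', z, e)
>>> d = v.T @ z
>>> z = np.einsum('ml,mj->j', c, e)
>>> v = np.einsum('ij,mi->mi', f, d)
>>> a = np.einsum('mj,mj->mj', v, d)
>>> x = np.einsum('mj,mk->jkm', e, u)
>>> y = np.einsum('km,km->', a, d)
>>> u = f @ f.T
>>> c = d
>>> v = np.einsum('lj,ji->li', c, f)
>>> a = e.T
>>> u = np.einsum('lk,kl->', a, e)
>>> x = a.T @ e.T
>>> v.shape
(7, 5)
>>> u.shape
()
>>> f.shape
(29, 5)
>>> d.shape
(7, 29)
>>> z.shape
(5,)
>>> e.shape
(7, 5)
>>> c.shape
(7, 29)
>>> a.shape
(5, 7)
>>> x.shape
(7, 7)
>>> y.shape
()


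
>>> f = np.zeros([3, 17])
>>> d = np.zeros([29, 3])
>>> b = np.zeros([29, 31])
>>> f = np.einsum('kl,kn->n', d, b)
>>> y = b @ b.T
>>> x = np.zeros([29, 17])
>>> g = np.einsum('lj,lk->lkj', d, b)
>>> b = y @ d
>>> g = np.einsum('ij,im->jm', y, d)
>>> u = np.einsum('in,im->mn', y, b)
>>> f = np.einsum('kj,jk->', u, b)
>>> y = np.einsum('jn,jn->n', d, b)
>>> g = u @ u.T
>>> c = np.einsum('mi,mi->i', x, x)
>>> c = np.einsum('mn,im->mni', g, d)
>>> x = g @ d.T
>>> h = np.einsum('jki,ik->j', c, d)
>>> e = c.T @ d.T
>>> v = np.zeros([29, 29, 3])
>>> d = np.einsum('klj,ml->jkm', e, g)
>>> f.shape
()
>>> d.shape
(29, 29, 3)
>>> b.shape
(29, 3)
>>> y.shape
(3,)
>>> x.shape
(3, 29)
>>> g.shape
(3, 3)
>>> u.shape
(3, 29)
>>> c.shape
(3, 3, 29)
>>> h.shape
(3,)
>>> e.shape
(29, 3, 29)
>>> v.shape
(29, 29, 3)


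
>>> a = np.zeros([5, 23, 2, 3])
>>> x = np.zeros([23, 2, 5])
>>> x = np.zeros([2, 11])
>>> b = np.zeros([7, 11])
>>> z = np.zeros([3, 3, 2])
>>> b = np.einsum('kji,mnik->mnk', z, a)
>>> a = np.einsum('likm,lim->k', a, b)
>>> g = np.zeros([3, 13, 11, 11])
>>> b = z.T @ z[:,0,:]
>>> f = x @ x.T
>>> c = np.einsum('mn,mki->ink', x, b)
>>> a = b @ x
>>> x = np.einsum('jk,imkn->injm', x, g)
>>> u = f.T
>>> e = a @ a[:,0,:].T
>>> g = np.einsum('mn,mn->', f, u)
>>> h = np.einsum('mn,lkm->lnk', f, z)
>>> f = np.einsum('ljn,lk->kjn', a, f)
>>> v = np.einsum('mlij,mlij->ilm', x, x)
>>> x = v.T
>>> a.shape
(2, 3, 11)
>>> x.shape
(3, 11, 2)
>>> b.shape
(2, 3, 2)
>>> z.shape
(3, 3, 2)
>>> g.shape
()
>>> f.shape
(2, 3, 11)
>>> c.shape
(2, 11, 3)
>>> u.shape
(2, 2)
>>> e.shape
(2, 3, 2)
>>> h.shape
(3, 2, 3)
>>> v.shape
(2, 11, 3)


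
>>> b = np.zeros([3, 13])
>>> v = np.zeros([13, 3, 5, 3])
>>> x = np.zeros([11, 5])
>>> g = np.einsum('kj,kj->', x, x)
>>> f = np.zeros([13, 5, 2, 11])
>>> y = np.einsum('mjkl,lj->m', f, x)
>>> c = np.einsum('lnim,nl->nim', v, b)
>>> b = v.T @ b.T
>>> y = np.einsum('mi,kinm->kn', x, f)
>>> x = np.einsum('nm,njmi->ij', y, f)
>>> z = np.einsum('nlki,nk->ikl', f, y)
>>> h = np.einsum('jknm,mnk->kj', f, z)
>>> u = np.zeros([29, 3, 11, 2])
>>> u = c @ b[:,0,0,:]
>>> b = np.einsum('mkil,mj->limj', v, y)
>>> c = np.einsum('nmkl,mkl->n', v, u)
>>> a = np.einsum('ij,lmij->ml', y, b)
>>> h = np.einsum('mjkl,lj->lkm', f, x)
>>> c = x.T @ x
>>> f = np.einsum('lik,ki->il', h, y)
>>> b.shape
(3, 5, 13, 2)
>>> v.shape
(13, 3, 5, 3)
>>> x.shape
(11, 5)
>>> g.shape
()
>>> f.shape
(2, 11)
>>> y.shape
(13, 2)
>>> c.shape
(5, 5)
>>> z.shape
(11, 2, 5)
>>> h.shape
(11, 2, 13)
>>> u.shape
(3, 5, 3)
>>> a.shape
(5, 3)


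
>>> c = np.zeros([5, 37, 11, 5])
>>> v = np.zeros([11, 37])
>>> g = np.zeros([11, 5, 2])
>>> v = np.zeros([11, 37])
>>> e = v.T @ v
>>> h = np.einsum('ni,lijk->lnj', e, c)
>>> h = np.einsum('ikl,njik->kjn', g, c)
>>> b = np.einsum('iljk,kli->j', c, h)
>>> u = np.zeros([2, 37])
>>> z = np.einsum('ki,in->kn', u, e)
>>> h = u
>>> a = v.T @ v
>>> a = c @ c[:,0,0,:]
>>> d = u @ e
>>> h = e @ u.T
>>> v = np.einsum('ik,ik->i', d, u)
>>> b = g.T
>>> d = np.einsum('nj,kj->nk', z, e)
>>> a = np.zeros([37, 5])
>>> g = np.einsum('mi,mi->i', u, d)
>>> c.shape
(5, 37, 11, 5)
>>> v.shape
(2,)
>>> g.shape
(37,)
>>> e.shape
(37, 37)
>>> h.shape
(37, 2)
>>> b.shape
(2, 5, 11)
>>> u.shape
(2, 37)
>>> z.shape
(2, 37)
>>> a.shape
(37, 5)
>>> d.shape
(2, 37)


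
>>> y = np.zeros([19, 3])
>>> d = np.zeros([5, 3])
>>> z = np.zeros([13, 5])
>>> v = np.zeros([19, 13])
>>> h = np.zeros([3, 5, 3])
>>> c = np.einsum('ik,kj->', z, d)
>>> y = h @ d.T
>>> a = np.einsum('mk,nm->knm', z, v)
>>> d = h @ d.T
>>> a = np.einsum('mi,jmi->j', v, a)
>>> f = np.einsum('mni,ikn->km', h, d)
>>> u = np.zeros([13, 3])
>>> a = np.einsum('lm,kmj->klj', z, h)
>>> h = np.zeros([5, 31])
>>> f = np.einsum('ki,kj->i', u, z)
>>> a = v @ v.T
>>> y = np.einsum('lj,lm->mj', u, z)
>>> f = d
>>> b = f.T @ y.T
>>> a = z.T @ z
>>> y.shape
(5, 3)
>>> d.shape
(3, 5, 5)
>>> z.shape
(13, 5)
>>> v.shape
(19, 13)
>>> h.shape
(5, 31)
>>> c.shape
()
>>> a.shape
(5, 5)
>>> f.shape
(3, 5, 5)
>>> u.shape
(13, 3)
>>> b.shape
(5, 5, 5)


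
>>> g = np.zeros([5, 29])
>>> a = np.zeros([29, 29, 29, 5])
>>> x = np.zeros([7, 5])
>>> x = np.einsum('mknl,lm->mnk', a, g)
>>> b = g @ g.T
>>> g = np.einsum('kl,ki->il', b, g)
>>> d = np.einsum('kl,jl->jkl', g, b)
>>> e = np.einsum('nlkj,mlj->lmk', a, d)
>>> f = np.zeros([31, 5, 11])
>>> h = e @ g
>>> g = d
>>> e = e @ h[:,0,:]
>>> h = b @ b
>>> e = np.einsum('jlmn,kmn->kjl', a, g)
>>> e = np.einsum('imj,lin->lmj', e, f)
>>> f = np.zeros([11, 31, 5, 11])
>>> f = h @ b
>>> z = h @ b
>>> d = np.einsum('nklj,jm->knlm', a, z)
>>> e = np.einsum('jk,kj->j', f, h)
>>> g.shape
(5, 29, 5)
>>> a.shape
(29, 29, 29, 5)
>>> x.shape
(29, 29, 29)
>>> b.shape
(5, 5)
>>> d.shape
(29, 29, 29, 5)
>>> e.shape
(5,)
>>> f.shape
(5, 5)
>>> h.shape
(5, 5)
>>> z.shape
(5, 5)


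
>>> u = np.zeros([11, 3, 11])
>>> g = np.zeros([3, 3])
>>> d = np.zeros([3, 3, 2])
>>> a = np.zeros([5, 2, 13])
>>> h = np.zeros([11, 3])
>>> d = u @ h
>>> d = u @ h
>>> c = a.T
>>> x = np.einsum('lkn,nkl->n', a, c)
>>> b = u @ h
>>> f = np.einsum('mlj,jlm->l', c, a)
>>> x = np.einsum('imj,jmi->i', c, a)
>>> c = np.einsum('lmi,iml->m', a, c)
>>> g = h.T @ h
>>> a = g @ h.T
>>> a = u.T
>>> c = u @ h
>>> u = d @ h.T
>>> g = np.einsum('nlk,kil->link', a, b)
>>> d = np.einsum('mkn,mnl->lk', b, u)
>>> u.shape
(11, 3, 11)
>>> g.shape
(3, 3, 11, 11)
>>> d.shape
(11, 3)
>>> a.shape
(11, 3, 11)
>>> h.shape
(11, 3)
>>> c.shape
(11, 3, 3)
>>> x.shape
(13,)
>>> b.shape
(11, 3, 3)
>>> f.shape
(2,)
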